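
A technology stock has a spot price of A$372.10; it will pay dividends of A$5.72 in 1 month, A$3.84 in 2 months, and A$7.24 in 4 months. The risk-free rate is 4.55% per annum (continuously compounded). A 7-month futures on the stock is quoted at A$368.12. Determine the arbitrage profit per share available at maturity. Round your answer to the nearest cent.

PV(dividends) I = 5.72·e^(−0.0455·1/12) + 3.84·e^(−0.0455·2/12) + 7.24·e^(−0.0455·4/12) = 16.6404
Fair futures F* = (S − I)·e^(rT) = (372.10 − 16.6404)·e^0.026542 = 355.4596 × 1.026897 = 365.0204
Market A$368.12 > fair 365.0204: forward overpriced → cash-and-carry (borrow at r, buy the stock and collect the dividends, short the forward).
Profit at T = |F_mkt − F*| = |368.12 − 365.0204| = A$3.10 per share

A$3.10 per share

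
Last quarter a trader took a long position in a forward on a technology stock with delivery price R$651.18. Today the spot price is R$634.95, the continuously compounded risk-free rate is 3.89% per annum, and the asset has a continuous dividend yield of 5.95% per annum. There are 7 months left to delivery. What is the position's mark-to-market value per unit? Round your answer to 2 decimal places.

-R$23.28

Current fair forward for the remaining 7 months: F = S·e^((r − q)·T), (r − q) = 0.0389 − 0.0595 = -0.0206
F = 634.95 · e^(-0.0206 × 7/12) = 634.95 × 0.988055 = 627.3655
Value of long forward = (F − K)·e^(−rT) = (627.3655 − 651.18) · e^(−0.0389·7/12)
= -23.8145 × 0.977564 = -23.28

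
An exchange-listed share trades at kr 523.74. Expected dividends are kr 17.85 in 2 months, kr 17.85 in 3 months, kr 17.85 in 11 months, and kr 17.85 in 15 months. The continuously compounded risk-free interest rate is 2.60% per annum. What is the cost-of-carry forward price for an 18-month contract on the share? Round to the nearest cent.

kr 471.56

PV(dividends) I = 17.85·e^(−0.0260·2/12) + 17.85·e^(−0.0260·3/12) + 17.85·e^(−0.0260·11/12) + 17.85·e^(−0.0260·15/12)
I = 17.7728 + 17.7344 + 17.4296 + 17.2792 = 70.2160
F = (S − I)·e^(rT) = (523.74 − 70.2160) · e^(0.0260·18/12)
= 453.5240 · e^0.039000 = 453.5240 × 1.039770 = kr 471.56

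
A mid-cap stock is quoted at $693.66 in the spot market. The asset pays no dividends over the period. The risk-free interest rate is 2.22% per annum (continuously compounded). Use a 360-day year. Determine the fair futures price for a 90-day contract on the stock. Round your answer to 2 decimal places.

$697.52

F = S·e^(rT) = 693.66 · e^(0.0222 × 90/360)
= 693.66 · e^0.005550 = 693.66 × 1.005565
F = $697.52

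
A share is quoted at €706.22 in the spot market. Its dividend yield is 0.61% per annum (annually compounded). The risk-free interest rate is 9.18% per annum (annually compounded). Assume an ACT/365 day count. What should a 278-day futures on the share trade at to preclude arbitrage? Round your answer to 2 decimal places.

F = S · (1+r)^T / (1+q)^T
= 706.22 × 1.069182 / 1.004643 = 706.22 × 1.064241
F = €751.59

€751.59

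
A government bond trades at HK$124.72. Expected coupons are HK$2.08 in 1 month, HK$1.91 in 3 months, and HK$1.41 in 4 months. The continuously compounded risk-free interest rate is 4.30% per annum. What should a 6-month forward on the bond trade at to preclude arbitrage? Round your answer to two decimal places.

HK$121.96

PV(coupons) I = 2.08·e^(−0.0430·1/12) + 1.91·e^(−0.0430·3/12) + 1.41·e^(−0.0430·4/12)
I = 2.0726 + 1.8896 + 1.3899 = 5.3521
F = (S − I)·e^(rT) = (124.72 − 5.3521) · e^(0.0430·6/12)
= 119.3679 · e^0.021500 = 119.3679 × 1.021733 = HK$121.96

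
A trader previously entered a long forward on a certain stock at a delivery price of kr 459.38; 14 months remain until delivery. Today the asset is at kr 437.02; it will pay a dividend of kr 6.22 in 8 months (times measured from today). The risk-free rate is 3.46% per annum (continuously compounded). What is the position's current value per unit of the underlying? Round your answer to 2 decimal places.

PV(remaining dividends) I = 6.22·e^(−0.0346·8/12) = 6.0782
Current forward F = (S − I)·e^(rT) = (437.02 − 6.0782)·e^(0.0346·14/12) = 430.9418 × 1.041192 = 448.6932
Value (long) = (F − K)·e^(−rT) = (448.6932 − 459.38) × 0.960437 = -10.2640
Value = -kr 10.26

-kr 10.26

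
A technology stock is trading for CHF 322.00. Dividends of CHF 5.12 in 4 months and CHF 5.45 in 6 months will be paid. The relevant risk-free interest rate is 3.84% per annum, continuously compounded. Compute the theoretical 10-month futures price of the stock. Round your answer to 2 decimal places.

CHF 321.73

PV(dividends) I = 5.12·e^(−0.0384·4/12) + 5.45·e^(−0.0384·6/12)
I = 5.0549 + 5.3464 = 10.4013
F = (S − I)·e^(rT) = (322.00 − 10.4013) · e^(0.0384·10/12)
= 311.5987 · e^0.032000 = 311.5987 × 1.032518 = CHF 321.73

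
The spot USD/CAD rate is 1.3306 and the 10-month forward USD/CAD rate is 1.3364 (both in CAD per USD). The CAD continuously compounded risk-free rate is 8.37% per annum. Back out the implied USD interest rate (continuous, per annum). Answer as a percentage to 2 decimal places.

F = S·e^((r_CAD − r_USD)T) ⇒ r_USD = r_CAD − ln(F/S)/T
ln(1.3364/1.3306) = 0.004349; /(10/12) = 0.005219
r_USD = 0.0837 − 0.005219 = 0.078481
r_USD = 7.85%

7.85%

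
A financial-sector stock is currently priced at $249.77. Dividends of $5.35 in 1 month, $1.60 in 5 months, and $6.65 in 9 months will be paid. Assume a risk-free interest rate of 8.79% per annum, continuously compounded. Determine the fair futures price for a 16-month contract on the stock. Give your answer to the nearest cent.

$266.12

PV(dividends) I = 5.35·e^(−0.0879·1/12) + 1.60·e^(−0.0879·5/12) + 6.65·e^(−0.0879·9/12)
I = 5.3110 + 1.5425 + 6.2257 = 13.0792
F = (S − I)·e^(rT) = (249.77 − 13.0792) · e^(0.0879·16/12)
= 236.6908 · e^0.117200 = 236.6908 × 1.124344 = $266.12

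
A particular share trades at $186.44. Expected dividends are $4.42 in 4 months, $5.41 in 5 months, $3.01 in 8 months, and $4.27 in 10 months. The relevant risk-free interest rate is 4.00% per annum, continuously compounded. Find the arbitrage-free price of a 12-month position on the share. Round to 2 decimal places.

$176.62

PV(dividends) I = 4.42·e^(−0.0400·4/12) + 5.41·e^(−0.0400·5/12) + 3.01·e^(−0.0400·8/12) + 4.27·e^(−0.0400·10/12)
I = 4.3615 + 5.3206 + 2.9308 + 4.1300 = 16.7429
F = (S − I)·e^(rT) = (186.44 − 16.7429) · e^(0.0400·12/12)
= 169.6971 · e^0.040000 = 169.6971 × 1.040811 = $176.62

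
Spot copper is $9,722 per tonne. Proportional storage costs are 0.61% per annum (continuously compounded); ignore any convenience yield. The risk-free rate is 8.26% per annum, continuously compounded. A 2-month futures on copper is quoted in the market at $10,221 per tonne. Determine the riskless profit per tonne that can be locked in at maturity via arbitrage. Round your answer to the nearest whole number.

Fair futures: F* = S·e^(carry·T), with carry = (r + u) = 0.0826 + 0.0061 = 0.0887
F* = 9722 · e^(0.0887 × 2/12) = 9722 · e^0.014783 = 9722 × 1.014893 = $9866.7897
Market $10221 > fair $9866.7897: forward overpriced → cash-and-carry (buy spot, short the forward).
At maturity, profit = |F_mkt − F*| = |10221 − 9866.7897| = $354 per tonne

$354 per tonne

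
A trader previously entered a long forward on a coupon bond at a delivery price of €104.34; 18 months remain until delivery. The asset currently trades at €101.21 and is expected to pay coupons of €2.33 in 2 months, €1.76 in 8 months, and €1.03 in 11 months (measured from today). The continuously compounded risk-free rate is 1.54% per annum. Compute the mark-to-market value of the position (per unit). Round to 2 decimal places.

PV(remaining coupons) I = 2.33·e^(−0.0154·2/12) + 1.76·e^(−0.0154·8/12) + 1.03·e^(−0.0154·11/12) = 5.0816
Current forward F = (S − I)·e^(rT) = (101.21 − 5.0816)·e^(0.0154·18/12) = 96.1284 × 1.023369 = 98.3748
Value (long) = (F − K)·e^(−rT) = (98.3748 − 104.34) × 0.977165 = -5.8290
Value = -€5.83

-€5.83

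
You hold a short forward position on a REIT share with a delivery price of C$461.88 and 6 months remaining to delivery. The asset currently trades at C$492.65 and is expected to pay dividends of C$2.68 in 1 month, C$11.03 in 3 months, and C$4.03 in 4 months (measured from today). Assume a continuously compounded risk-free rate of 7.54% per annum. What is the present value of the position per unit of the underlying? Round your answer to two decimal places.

PV(remaining dividends) I = 2.68·e^(−0.0754·1/12) + 11.03·e^(−0.0754·3/12) + 4.03·e^(−0.0754·4/12) = 17.4172
Current forward F = (S − I)·e^(rT) = (492.65 − 17.4172)·e^(0.0754·6/12) = 475.2328 × 1.038420 = 493.4912
Value (long) = (F − K)·e^(−rT) = (493.4912 − 461.88) × 0.963002 = 30.4416
Short position value = −(long value) = -C$30.44

-C$30.44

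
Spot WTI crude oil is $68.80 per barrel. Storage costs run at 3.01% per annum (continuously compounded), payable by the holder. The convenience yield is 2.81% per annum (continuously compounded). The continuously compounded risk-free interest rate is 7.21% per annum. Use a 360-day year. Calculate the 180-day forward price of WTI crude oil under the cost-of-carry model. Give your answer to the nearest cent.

Net carry = r + u − y = 0.0721 + 0.0301 − 0.0281 = 0.0741
F = S·e^((r+u−y)T) = 68.80 · e^(0.0741 × 180/360) = 68.80 · e^0.037050
= 68.80 × 1.037745 = $71.40 per barrel

$71.40 per barrel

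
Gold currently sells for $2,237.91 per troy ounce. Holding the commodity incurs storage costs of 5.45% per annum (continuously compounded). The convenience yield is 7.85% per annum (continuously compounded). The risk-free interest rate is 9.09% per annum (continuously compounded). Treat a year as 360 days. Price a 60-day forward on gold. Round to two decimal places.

$2,263.00 per troy ounce

Net carry = r + u − y = 0.0909 + 0.0545 − 0.0785 = 0.0669
F = S·e^((r+u−y)T) = 2237.91 · e^(0.0669 × 60/360) = 2237.91 · e^0.01115000
= 2237.91 × 1.01121239 = $2,263.00 per troy ounce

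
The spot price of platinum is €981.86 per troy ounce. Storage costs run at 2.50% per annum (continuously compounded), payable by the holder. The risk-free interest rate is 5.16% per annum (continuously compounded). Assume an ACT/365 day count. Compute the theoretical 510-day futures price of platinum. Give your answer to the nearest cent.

€1,092.78 per troy ounce

Net carry = r + u − y = 0.0516 + 0.0250 − 0.0000 = 0.0766
F = S·e^((r+u−y)T) = 981.86 · e^(0.0766 × 510/365) = 981.86 · e^0.107030
= 981.86 × 1.112968 = €1,092.78 per troy ounce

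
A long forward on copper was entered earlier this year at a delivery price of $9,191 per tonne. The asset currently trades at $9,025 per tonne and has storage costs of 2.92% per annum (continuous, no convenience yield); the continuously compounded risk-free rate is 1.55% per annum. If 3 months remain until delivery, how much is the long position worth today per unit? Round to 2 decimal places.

Current fair forward for the remaining 3 months: F = S·e^((r + u)·T), (r + u) = 0.0155 + 0.0292 = 0.0447
F = 9025 · e^(0.0447 × 3/12) = 9025 × 1.01123767 = 9126.4200
Value of long forward = (F − K)·e^(−rT) = (9126.4200 − 9191) · e^(−0.0155·3/12)
= -64.5800 × 0.99613250 = -64.33

-$64.33 per tonne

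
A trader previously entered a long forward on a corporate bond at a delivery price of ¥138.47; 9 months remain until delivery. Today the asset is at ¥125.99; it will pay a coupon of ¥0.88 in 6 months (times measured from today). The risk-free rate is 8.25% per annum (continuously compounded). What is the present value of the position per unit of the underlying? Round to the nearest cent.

-¥5.02

PV(remaining coupons) I = 0.88·e^(−0.0825·6/12) = 0.8444
Current forward F = (S − I)·e^(rT) = (125.99 − 0.8444)·e^(0.0825·9/12) = 125.1456 × 1.063829 = 133.1335
Value (long) = (F − K)·e^(−rT) = (133.1335 − 138.47) × 0.940000 = -5.0163
Value = -¥5.02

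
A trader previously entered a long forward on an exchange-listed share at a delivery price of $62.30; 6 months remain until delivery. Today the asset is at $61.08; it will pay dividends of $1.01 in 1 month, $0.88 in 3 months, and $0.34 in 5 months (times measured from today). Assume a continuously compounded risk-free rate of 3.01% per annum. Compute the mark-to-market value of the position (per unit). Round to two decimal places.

-$2.51

PV(remaining dividends) I = 1.01·e^(−0.0301·1/12) + 0.88·e^(−0.0301·3/12) + 0.34·e^(−0.0301·5/12) = 2.2166
Current forward F = (S − I)·e^(rT) = (61.08 − 2.2166)·e^(0.0301·6/12) = 58.8634 × 1.015164 = 59.7560
Value (long) = (F − K)·e^(−rT) = (59.7560 − 62.30) × 0.985063 = -2.5060
Value = -$2.51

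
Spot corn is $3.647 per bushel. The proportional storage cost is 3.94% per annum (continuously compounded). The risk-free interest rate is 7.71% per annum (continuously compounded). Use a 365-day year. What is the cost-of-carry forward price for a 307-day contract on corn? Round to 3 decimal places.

Net carry = r + u − y = 0.0771 + 0.0394 − 0.0000 = 0.1165
F = S·e^((r+u−y)T) = 3.647 · e^(0.1165 × 307/365) = 3.647 · e^0.097988
= 3.647 × 1.102950 = $4.022 per bushel

$4.022 per bushel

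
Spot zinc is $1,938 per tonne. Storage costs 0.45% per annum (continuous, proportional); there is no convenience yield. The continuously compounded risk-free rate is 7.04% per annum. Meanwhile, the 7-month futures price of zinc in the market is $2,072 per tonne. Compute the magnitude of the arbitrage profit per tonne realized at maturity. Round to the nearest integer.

$47 per tonne

Fair futures: F* = S·e^(carry·T), with carry = (r + u) = 0.0704 + 0.0045 = 0.0749
F* = 1938 · e^(0.0749 × 7/12) = 1938 · e^0.043692 = 1938 × 1.044661 = $2024.5530
Market $2072 > fair $2024.5530: forward overpriced → cash-and-carry (buy spot, short the forward).
At maturity, profit = |F_mkt − F*| = |2072 − 2024.5530| = $47 per tonne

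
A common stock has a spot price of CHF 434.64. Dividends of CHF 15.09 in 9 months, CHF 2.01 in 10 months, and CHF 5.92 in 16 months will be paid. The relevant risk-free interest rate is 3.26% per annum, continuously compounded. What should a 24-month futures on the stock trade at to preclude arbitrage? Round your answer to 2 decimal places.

CHF 440.07

PV(dividends) I = 15.09·e^(−0.0326·9/12) + 2.01·e^(−0.0326·10/12) + 5.92·e^(−0.0326·16/12)
I = 14.7255 + 1.9561 + 5.6682 = 22.3498
F = (S − I)·e^(rT) = (434.64 − 22.3498) · e^(0.0326·24/12)
= 412.2902 · e^0.065200 = 412.2902 × 1.067372 = CHF 440.07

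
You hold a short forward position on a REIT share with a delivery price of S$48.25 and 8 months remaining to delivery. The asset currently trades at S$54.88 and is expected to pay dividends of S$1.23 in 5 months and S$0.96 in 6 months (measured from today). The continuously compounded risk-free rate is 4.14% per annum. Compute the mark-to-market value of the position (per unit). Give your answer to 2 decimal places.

-S$5.79

PV(remaining dividends) I = 1.23·e^(−0.0414·5/12) + 0.96·e^(−0.0414·6/12) = 2.1493
Current forward F = (S − I)·e^(rT) = (54.88 − 2.1493)·e^(0.0414·8/12) = 52.7307 × 1.027984 = 54.2063
Value (long) = (F − K)·e^(−rT) = (54.2063 − 48.25) × 0.972777 = 5.7942
Short position value = −(long value) = -S$5.79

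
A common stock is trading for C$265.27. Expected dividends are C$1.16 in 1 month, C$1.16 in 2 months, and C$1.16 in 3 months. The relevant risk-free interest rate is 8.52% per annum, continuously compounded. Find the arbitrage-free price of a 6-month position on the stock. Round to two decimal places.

PV(dividends) I = 1.16·e^(−0.0852·1/12) + 1.16·e^(−0.0852·2/12) + 1.16·e^(−0.0852·3/12)
I = 1.1518 + 1.1436 + 1.1356 = 3.4310
F = (S − I)·e^(rT) = (265.27 − 3.4310) · e^(0.0852·6/12)
= 261.8390 · e^0.042600 = 261.8390 × 1.043520 = C$273.23

C$273.23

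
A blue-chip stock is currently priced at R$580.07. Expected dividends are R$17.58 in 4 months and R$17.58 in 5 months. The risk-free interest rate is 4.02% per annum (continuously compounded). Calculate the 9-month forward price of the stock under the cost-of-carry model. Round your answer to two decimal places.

PV(dividends) I = 17.58·e^(−0.0402·4/12) + 17.58·e^(−0.0402·5/12)
I = 17.3460 + 17.2880 = 34.6340
F = (S − I)·e^(rT) = (580.07 − 34.6340) · e^(0.0402·9/12)
= 545.4360 · e^0.030150 = 545.4360 × 1.030609 = R$562.13

R$562.13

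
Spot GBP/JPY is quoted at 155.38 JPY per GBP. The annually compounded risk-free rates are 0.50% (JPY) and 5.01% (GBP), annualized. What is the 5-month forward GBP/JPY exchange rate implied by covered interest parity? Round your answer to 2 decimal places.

152.56

By covered interest parity, F = S · (1+r_JPY)^T / (1+r_GBP)^T
= 155.38 × 1.002080 / 1.020578 = 155.38 × 0.981875
F = 152.56 JPY per GBP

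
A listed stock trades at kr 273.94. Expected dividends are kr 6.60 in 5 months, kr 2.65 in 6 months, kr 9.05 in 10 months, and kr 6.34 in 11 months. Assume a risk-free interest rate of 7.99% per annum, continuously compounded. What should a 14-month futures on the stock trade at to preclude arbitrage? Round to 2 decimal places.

kr 275.14

PV(dividends) I = 6.60·e^(−0.0799·5/12) + 2.65·e^(−0.0799·6/12) + 9.05·e^(−0.0799·10/12) + 6.34·e^(−0.0799·11/12)
I = 6.3839 + 2.5462 + 8.4670 + 5.8922 = 23.2893
F = (S − I)·e^(rT) = (273.94 − 23.2893) · e^(0.0799·14/12)
= 250.6507 · e^0.093217 = 250.6507 × 1.097700 = kr 275.14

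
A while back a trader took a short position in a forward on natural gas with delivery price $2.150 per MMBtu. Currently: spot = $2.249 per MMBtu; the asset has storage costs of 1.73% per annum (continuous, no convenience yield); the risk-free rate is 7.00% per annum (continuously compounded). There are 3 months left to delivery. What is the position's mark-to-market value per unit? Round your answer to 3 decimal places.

-$0.146 per MMBtu

Current fair forward for the remaining 3 months: F = S·e^((r + u)·T), (r + u) = 0.0700 + 0.0173 = 0.0873
F = 2.249 · e^(0.0873 × 3/12) = 2.249 × 1.022065 = 2.2986
Value of long forward = (F − K)·e^(−rT) = (2.2986 − 2.150) · e^(−0.0700·3/12)
= 0.1486 × 0.982652 = 0.146
Short position value = −(long value) = -$0.146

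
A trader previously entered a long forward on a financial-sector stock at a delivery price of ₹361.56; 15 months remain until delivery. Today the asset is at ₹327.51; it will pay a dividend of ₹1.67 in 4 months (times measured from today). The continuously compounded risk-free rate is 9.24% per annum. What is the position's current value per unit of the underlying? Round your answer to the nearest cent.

PV(remaining dividends) I = 1.67·e^(−0.0924·4/12) = 1.6193
Current forward F = (S − I)·e^(rT) = (327.51 − 1.6193)·e^(0.0924·15/12) = 325.8907 × 1.122435 = 365.7911
Value (long) = (F − K)·e^(−rT) = (365.7911 − 361.56) × 0.890921 = 3.7696
Value = ₹3.77

₹3.77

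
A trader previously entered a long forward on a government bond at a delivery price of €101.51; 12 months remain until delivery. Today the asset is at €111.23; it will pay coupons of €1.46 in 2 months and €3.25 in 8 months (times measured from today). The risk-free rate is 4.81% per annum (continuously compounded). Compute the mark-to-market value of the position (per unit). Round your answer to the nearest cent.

PV(remaining coupons) I = 1.46·e^(−0.0481·2/12) + 3.25·e^(−0.0481·8/12) = 4.5958
Current forward F = (S − I)·e^(rT) = (111.23 − 4.5958)·e^(0.0481·12/12) = 106.6342 × 1.049276 = 111.8887
Value (long) = (F − K)·e^(−rT) = (111.8887 − 101.51) × 0.953038 = 9.8913
Value = €9.89

€9.89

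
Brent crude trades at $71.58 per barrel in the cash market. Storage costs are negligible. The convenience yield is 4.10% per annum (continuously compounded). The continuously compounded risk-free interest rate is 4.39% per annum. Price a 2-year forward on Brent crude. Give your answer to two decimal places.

Net carry = r + u − y = 0.0439 + 0.0000 − 0.0410 = 0.0029
F = S·e^((r+u−y)T) = 71.58 · e^(0.0029 × 2) = 71.58 · e^0.005800
= 71.58 × 1.005817 = $72.00 per barrel

$72.00 per barrel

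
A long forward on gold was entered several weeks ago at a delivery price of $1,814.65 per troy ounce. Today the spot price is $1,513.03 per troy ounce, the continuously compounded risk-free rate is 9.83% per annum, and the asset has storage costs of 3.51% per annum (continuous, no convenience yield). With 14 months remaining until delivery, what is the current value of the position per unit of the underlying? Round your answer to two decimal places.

-$41.76 per troy ounce

Current fair forward for the remaining 14 months: F = S·e^((r + u)·T), (r + u) = 0.0983 + 0.0351 = 0.1334
F = 1513.03 · e^(0.1334 × 14/12) = 1513.03 × 1.16839771 = 1767.8208
Value of long forward = (F − K)·e^(−rT) = (1767.8208 − 1814.65) · e^(−0.0983·14/12)
= -46.8292 × 0.89164845 = -41.76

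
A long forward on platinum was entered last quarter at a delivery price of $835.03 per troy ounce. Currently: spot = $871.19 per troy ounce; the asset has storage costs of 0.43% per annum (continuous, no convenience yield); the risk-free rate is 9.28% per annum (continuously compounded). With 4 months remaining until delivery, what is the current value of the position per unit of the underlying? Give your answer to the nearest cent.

$62.84 per troy ounce

Current fair forward for the remaining 4 months: F = S·e^((r + u)·T), (r + u) = 0.0928 + 0.0043 = 0.0971
F = 871.19 · e^(0.0971 × 4/12) = 871.19 × 1.032896 = 899.8487
Value of long forward = (F − K)·e^(−rT) = (899.8487 − 835.03) · e^(−0.0928·4/12)
= 64.8187 × 0.969540 = 62.84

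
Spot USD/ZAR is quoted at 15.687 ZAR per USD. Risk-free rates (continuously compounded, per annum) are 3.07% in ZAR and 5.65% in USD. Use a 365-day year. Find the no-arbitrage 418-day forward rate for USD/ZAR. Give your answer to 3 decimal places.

F = S·e^((r_ZAR − r_USD)T) = 15.687 · e^((0.0307 − 0.0565) × 418/365)
= 15.687 · e^-0.029546 = 15.687 × 0.970886
F = 15.230 ZAR per USD

15.230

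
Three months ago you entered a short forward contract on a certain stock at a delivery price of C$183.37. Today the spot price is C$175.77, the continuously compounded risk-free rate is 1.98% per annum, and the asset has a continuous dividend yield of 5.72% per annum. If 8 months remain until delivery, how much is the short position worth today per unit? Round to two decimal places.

Current fair forward for the remaining 8 months: F = S·e^((r − q)·T), (r − q) = 0.0198 − 0.0572 = -0.0374
F = 175.77 · e^(-0.0374 × 8/12) = 175.77 × 0.975375 = 171.4417
Value of long forward = (F − K)·e^(−rT) = (171.4417 − 183.37) · e^(−0.0198·8/12)
= -11.9283 × 0.986887 = -11.77
Short position value = −(long value) = C$11.77

C$11.77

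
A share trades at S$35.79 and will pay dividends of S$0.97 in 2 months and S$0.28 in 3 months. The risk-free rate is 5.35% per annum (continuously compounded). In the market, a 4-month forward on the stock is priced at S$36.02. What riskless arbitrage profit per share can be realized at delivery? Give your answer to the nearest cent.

S$0.85 per share

PV(dividends) I = 0.97·e^(−0.0535·2/12) + 0.28·e^(−0.0535·3/12) = 1.2377
Fair forward F* = (S − I)·e^(rT) = (35.79 − 1.2377)·e^0.017833 = 34.5523 × 1.017993 = 35.1740
Market S$36.02 > fair 35.1740: forward overpriced → cash-and-carry (borrow at r, buy the stock and collect the dividends, short the forward).
Profit at T = |F_mkt − F*| = |36.02 − 35.1740| = S$0.85 per share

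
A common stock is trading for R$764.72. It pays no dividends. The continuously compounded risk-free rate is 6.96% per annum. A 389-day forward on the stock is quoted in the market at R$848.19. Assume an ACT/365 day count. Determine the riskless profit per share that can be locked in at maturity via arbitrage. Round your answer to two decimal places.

Fair forward: F* = S·e^(carry·T), with carry = r = 0.0696
F* = 764.72 · e^(0.0696 × 389/365) = 764.72 · e^0.074176 = 764.72 × 1.076996 = R$823.6004
Market R$848.19 > fair R$823.6004: forward overpriced → cash-and-carry (buy spot, short the forward).
At maturity, profit = |F_mkt − F*| = |848.19 − 823.6004| = R$24.59 per share

R$24.59 per share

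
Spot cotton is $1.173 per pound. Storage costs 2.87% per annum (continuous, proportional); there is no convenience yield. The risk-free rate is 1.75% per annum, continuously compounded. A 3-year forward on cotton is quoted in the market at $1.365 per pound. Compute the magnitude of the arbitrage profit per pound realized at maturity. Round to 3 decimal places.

Fair forward: F* = S·e^(carry·T), with carry = (r + u) = 0.0175 + 0.0287 = 0.0462
F* = 1.173 · e^(0.0462 × 3) = 1.173 · e^0.138600 = 1.173 × 1.148665 = $1.3474
Market $1.365 > fair $1.3474: forward overpriced → cash-and-carry (buy spot, short the forward).
At maturity, profit = |F_mkt − F*| = |1.365 − 1.3474| = $0.018 per pound

$0.018 per pound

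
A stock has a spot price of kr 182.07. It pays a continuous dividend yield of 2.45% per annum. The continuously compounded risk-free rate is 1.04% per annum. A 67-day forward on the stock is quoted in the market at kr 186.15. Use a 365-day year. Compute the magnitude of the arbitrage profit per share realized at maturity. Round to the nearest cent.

kr 4.55 per share

Fair forward: F* = S·e^(carry·T), with carry = (r − q) = 0.0104 − 0.0245 = -0.0141
F* = 182.07 · e^(-0.0141 × 67/365) = 182.07 · e^-0.002588 = 182.07 × 0.997415 = kr 181.5993
Market kr 186.15 > fair kr 181.5993: forward overpriced → cash-and-carry (buy spot, short the forward).
At maturity, profit = |F_mkt − F*| = |186.15 − 181.5993| = kr 4.55 per share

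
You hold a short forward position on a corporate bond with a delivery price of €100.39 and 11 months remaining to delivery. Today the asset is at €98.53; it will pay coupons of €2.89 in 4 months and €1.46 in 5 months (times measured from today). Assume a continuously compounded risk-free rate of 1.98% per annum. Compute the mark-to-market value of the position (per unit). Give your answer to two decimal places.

PV(remaining coupons) I = 2.89·e^(−0.0198·4/12) + 1.46·e^(−0.0198·5/12) = 4.3190
Current forward F = (S − I)·e^(rT) = (98.53 − 4.3190)·e^(0.0198·11/12) = 94.2110 × 1.018316 = 95.9366
Value (long) = (F − K)·e^(−rT) = (95.9366 − 100.39) × 0.982014 = -4.3733
Short position value = −(long value) = €4.37

€4.37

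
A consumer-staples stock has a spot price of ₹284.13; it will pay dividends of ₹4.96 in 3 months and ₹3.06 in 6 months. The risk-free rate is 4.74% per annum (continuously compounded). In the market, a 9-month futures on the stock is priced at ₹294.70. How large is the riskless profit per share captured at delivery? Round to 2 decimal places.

PV(dividends) I = 4.96·e^(−0.0474·3/12) + 3.06·e^(−0.0474·6/12) = 7.8899
Fair futures F* = (S − I)·e^(rT) = (284.13 − 7.8899)·e^0.035550 = 276.2401 × 1.036189 = 286.2370
Market ₹294.70 > fair 286.2370: forward overpriced → cash-and-carry (borrow at r, buy the stock and collect the dividends, short the forward).
Profit at T = |F_mkt − F*| = |294.70 − 286.2370| = ₹8.46 per share

₹8.46 per share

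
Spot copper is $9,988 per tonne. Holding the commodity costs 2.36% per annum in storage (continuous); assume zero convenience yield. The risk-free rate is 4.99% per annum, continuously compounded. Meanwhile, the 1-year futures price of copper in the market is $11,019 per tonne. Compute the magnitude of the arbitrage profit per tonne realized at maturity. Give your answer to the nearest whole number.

Fair futures: F* = S·e^(carry·T), with carry = (r + u) = 0.0499 + 0.0236 = 0.0735
F* = 9988 · e^(0.0735 × 1) = 9988 · e^0.073500 = 9988 × 1.076269 = $10749.7748
Market $11019 > fair $10749.7748: forward overpriced → cash-and-carry (buy spot, short the forward).
At maturity, profit = |F_mkt − F*| = |11019 − 10749.7748| = $269 per tonne

$269 per tonne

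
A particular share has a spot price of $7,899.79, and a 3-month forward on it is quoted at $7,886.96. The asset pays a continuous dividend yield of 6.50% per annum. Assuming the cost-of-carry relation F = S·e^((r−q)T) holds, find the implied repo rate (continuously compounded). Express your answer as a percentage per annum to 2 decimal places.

5.85%

From F = S·e^((r−q)T): (r − q) = ln(F/S)/T
ln(7886.96/7899.79) = ln(0.998376) = -0.001625
(r − q) = -0.001625 / (3/12) = -0.006500
r = ln(F/S)/T + q = -0.006500 + 0.0650 = 0.058500
r = 5.85%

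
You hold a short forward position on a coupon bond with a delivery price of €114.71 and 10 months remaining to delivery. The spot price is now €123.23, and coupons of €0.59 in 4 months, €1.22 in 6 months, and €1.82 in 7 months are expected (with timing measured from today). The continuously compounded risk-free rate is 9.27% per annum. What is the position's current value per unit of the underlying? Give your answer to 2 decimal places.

-€13.59

PV(remaining coupons) I = 0.59·e^(−0.0927·4/12) + 1.22·e^(−0.0927·6/12) + 1.82·e^(−0.0927·7/12) = 3.4610
Current forward F = (S − I)·e^(rT) = (123.23 − 3.4610)·e^(0.0927·10/12) = 119.7690 × 1.080312 = 129.3879
Value (long) = (F − K)·e^(−rT) = (129.3879 − 114.71) × 0.925658 = 13.5867
Short position value = −(long value) = -€13.59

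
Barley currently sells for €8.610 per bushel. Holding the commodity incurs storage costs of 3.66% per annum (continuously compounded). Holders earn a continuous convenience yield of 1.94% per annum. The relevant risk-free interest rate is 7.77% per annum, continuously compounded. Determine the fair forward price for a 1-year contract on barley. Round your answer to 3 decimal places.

Net carry = r + u − y = 0.0777 + 0.0366 − 0.0194 = 0.0949
F = S·e^((r+u−y)T) = 8.610 · e^(0.0949 × 1) = 8.610 · e^0.094900
= 8.610 × 1.099549 = €9.467 per bushel

€9.467 per bushel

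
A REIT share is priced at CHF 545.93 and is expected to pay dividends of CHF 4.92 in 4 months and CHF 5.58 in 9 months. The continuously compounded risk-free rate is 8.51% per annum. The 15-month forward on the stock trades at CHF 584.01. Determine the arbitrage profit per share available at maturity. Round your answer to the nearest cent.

CHF 12.05 per share

PV(dividends) I = 4.92·e^(−0.0851·4/12) + 5.58·e^(−0.0851·9/12) = 10.0174
Fair forward F* = (S − I)·e^(rT) = (545.93 − 10.0174)·e^0.106375 = 535.9126 × 1.112239 = 596.0629
Market CHF 584.01 < fair 596.0629: forward underpriced → reverse cash-and-carry (short the stock, invest proceeds at r, pay the dividends, go long the forward).
Profit at T = |F_mkt − F*| = |584.01 − 596.0629| = CHF 12.05 per share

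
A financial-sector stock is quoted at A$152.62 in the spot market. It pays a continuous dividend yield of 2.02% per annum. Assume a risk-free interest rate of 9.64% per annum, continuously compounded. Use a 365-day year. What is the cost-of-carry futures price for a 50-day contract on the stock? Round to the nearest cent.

F = S·e^((r − q)T) = 152.62 · e^((0.0964 − 0.0202) × 50/365)
= 152.62 · e^0.010438 = 152.62 × 1.010493
F = A$154.22

A$154.22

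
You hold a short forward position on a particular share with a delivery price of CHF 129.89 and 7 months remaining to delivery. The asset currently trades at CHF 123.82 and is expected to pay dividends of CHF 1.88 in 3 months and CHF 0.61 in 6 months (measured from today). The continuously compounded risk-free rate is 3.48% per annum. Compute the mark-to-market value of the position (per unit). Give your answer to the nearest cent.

PV(remaining dividends) I = 1.88·e^(−0.0348·3/12) + 0.61·e^(−0.0348·6/12) = 2.4632
Current forward F = (S − I)·e^(rT) = (123.82 − 2.4632)·e^(0.0348·7/12) = 121.3568 × 1.020507 = 123.8455
Value (long) = (F − K)·e^(−rT) = (123.8455 − 129.89) × 0.979905 = -5.9230
Short position value = −(long value) = CHF 5.92

CHF 5.92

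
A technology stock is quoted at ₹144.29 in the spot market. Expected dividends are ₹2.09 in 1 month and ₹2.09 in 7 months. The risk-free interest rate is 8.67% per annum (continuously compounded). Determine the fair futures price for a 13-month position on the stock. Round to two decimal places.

₹154.04

PV(dividends) I = 2.09·e^(−0.0867·1/12) + 2.09·e^(−0.0867·7/12)
I = 2.0750 + 1.9869 = 4.0619
F = (S − I)·e^(rT) = (144.29 − 4.0619) · e^(0.0867·13/12)
= 140.2281 · e^0.093925 = 140.2281 × 1.098477 = ₹154.04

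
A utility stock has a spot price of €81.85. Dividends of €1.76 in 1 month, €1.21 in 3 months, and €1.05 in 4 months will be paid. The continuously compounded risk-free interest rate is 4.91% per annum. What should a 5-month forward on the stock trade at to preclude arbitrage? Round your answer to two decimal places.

PV(dividends) I = 1.76·e^(−0.0491·1/12) + 1.21·e^(−0.0491·3/12) + 1.05·e^(−0.0491·4/12)
I = 1.7528 + 1.1952 + 1.0330 = 3.9810
F = (S − I)·e^(rT) = (81.85 − 3.9810) · e^(0.0491·5/12)
= 77.8690 · e^0.020458 = 77.8690 × 1.020669 = €79.48

€79.48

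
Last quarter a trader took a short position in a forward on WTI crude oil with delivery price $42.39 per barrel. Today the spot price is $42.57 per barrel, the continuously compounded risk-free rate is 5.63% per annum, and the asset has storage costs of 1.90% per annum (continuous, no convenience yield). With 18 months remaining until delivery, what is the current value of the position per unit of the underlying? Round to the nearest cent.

Current fair forward for the remaining 18 months: F = S·e^((r + u)·T), (r + u) = 0.0563 + 0.0190 = 0.0753
F = 42.57 · e^(0.0753 × 18/12) = 42.57 × 1.119576 = 47.6604
Value of long forward = (F − K)·e^(−rT) = (47.6604 − 42.39) · e^(−0.0563·18/12)
= 5.2704 × 0.919018 = 4.84
Short position value = −(long value) = -$4.84

-$4.84 per barrel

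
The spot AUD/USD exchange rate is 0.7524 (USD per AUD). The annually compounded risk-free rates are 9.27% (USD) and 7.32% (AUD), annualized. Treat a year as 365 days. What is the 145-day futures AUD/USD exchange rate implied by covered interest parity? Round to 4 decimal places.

0.7578

By covered interest parity, F = S · (1+r_USD)^T / (1+r_AUD)^T
= 0.7524 × 1.035845 / 1.028462 = 0.7524 × 1.007179
F = 0.7578 USD per AUD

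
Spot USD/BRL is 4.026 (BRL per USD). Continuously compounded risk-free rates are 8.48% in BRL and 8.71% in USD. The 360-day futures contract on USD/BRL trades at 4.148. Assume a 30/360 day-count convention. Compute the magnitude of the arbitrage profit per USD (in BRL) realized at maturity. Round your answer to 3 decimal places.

0.131 per USD (in BRL)

Fair futures: F* = S·e^(carry·T), with carry = (r_BRL − r_USD) = 0.0848 − 0.0871 = -0.0023
F* = 4.026 · e^(-0.0023 × 360/360) = 4.026 · e^-0.002300 = 4.026 × 0.997703 = 4.0168
Market 4.148 > fair 4.0168: forward overpriced → cash-and-carry (buy spot, short the forward).
At maturity, profit = |F_mkt − F*| = |4.148 − 4.0168| = 0.131 per USD (in BRL)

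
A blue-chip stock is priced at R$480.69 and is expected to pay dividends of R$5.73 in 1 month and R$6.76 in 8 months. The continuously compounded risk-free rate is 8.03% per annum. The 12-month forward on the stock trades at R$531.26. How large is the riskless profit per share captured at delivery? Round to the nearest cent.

PV(dividends) I = 5.73·e^(−0.0803·1/12) + 6.76·e^(−0.0803·8/12) = 12.0994
Fair forward F* = (S − I)·e^(rT) = (480.69 − 12.0994)·e^0.080300 = 468.5906 × 1.083612 = 507.7704
Market R$531.26 > fair 507.7704: forward overpriced → cash-and-carry (borrow at r, buy the stock and collect the dividends, short the forward).
Profit at T = |F_mkt − F*| = |531.26 − 507.7704| = R$23.49 per share

R$23.49 per share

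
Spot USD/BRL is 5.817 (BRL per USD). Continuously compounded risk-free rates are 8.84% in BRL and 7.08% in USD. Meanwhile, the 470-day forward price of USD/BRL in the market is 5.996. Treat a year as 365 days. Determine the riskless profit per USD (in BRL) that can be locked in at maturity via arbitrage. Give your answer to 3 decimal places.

0.046 per USD (in BRL)

Fair forward: F* = S·e^(carry·T), with carry = (r_BRL − r_USD) = 0.0884 − 0.0708 = 0.0176
F* = 5.817 · e^(0.0176 × 470/365) = 5.817 · e^0.022663 = 5.817 × 1.022922 = 5.9503
Market 5.996 > fair 5.9503: forward overpriced → cash-and-carry (buy spot, short the forward).
At maturity, profit = |F_mkt − F*| = |5.996 − 5.9503| = 0.046 per USD (in BRL)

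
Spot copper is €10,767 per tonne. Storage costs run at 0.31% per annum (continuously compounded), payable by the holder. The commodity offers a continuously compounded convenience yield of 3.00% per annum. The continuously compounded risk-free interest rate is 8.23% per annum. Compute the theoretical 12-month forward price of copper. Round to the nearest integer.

€11,380 per tonne

Net carry = r + u − y = 0.0823 + 0.0031 − 0.0300 = 0.0554
F = S·e^((r+u−y)T) = 10767 · e^(0.0554 × 12/12) = 10767 · e^0.055400
= 10767 × 1.056963 = €11,380 per tonne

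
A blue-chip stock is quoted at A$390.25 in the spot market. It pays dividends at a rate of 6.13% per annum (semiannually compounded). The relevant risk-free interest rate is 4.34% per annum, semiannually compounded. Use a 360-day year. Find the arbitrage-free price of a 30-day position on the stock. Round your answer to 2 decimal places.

A$389.68

F = S · (1+r/2)^(2T) / (1+q/2)^(2T)
= 390.25 × 1.003584 / 1.005044 = 390.25 × 0.998547
F = A$389.68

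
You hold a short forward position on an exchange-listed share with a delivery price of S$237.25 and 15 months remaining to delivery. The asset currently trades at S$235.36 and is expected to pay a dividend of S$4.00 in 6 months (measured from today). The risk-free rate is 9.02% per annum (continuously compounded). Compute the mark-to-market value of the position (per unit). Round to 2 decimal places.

PV(remaining dividends) I = 4.00·e^(−0.0902·6/12) = 3.8236
Current forward F = (S − I)·e^(rT) = (235.36 − 3.8236)·e^(0.0902·15/12) = 231.5364 × 1.119352 = 259.1707
Value (long) = (F − K)·e^(−rT) = (259.1707 − 237.25) × 0.893374 = 19.5834
Short position value = −(long value) = -S$19.58

-S$19.58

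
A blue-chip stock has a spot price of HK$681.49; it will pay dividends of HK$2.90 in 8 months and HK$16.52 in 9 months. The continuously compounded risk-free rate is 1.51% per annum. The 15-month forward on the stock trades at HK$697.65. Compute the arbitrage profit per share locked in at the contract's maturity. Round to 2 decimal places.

PV(dividends) I = 2.90·e^(−0.0151·8/12) + 16.52·e^(−0.0151·9/12) = 19.2049
Fair forward F* = (S − I)·e^(rT) = (681.49 − 19.2049)·e^0.018875 = 662.2851 × 1.019054 = 674.9043
Market HK$697.65 > fair 674.9043: forward overpriced → cash-and-carry (borrow at r, buy the stock and collect the dividends, short the forward).
Profit at T = |F_mkt − F*| = |697.65 − 674.9043| = HK$22.75 per share

HK$22.75 per share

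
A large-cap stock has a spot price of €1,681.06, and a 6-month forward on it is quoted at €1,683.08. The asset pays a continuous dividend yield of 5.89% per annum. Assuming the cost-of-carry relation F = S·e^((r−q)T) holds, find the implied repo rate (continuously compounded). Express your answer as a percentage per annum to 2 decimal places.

From F = S·e^((r−q)T): (r − q) = ln(F/S)/T
ln(1683.08/1681.06) = ln(1.001202) = 0.001201
(r − q) = 0.001201 / (6/12) = 0.002402
r = ln(F/S)/T + q = 0.002402 + 0.0589 = 0.061302
r = 6.13%

6.13%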